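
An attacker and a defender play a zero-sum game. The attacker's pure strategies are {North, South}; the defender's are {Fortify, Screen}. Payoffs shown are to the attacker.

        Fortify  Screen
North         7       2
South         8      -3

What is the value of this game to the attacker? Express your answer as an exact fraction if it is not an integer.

Row minima: North → 2, South → -3; maximin = 2.
Column maxima: Fortify → 8, Screen → 2; minimax = 2.
Since maximin = minimax = 2, there is a saddle point and the value is 2.

2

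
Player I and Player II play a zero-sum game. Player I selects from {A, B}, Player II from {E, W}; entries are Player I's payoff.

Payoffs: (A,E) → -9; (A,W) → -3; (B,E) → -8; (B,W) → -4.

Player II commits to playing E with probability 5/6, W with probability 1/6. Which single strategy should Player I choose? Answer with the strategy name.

Expected payoff of A: (5/6)·(-9) + (1/6)·(-3) = -8.
Expected payoff of B: (5/6)·(-8) + (1/6)·(-4) = -22/3.
The largest is -22/3, so Player I's best response is B.

B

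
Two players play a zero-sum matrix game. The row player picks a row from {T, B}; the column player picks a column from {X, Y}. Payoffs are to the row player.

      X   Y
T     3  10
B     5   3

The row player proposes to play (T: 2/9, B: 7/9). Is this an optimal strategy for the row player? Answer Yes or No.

Against X this mix gives (2/9)·3 + (7/9)·5 = 41/9.
Against Y this mix gives (2/9)·10 + (7/9)·3 = 41/9.
All of the column player's active replies (X, Y) yield 41/9, and no column does worse for the row player. The mix makes the column player indifferent and guarantees 41/9, so it is optimal.

Yes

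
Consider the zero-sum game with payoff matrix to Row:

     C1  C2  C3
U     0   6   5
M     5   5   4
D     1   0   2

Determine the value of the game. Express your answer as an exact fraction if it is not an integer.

Row minima: U → 0, M → 4, D → 0; maximin = 4.
Column maxima: C1 → 5, C2 → 6, C3 → 5; minimax = 5.
4 ≠ 5, so there is no saddle point; optimal play is mixed.
D is strictly dominated by M, so Row never plays it.
With D eliminated, C2 is strictly dominated by C3 (it gives Row strictly more in every remaining row), so Column never plays it.
On the remaining 2×2 (U, M vs C1, C3):
Let Row play U with probability p. Expected payoff against C1: 0p + 5(1−p) = −5p + 5; against C3: 5p + 4(1−p) = p + 4.
Setting these equal: −5p + 5 = p + 4 ⇒ −6p = -1 ⇒ p = 1/6, and the value is (-5)·(1/6) + 5 = 25/6.
For Column: with q = P(C1), equating U's and M's payoffs gives −5q + 5 = q + 4 ⇒ q = 1/6.

25/6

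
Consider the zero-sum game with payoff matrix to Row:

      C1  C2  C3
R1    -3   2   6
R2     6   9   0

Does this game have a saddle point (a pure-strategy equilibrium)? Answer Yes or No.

No

Row minima: R1 → -3, R2 → 0; maximin = 0.
Column maxima: C1 → 6, C2 → 9, C3 → 6; minimax = 6.
0 ≠ 6, so no pure-strategy equilibrium exists.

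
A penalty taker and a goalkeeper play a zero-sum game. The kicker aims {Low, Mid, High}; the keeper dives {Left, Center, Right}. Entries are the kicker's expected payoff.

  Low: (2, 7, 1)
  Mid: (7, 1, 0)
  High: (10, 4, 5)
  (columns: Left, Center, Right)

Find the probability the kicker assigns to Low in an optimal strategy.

1/7

Row minima: Low → 1, Mid → 0, High → 4; maximin = 4.
Column maxima: Left → 10, Center → 7, Right → 5; minimax = 5.
4 ≠ 5, so there is no saddle point; optimal play is mixed.
Mid is strictly dominated by High, so the kicker never plays it.
Left is strictly dominated by Right (it gives the kicker strictly more in every row), so the keeper never plays it.
On the remaining 2×2 (Low, High vs Center, Right):
Let the kicker play Low with probability p. Expected payoff against Center: 7p + 4(1−p) = 3p + 4; against Right: 1p + 5(1−p) = −4p + 5.
Setting these equal: 3p + 4 = −4p + 5 ⇒ 7p = 1 ⇒ p = 1/7, and the value is (3)·(1/7) + 4 = 31/7.
For the keeper: with q = P(Center), equating Low's and High's payoffs gives 6q + 1 = −q + 5 ⇒ q = 4/7.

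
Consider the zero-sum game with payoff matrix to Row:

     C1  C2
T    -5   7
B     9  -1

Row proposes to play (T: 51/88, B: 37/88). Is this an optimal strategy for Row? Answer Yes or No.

No

Against C1 this mix gives (51/88)·(-5) + (37/88)·9 = 39/44.
Against C2 this mix gives (51/88)·7 + (37/88)·(-1) = 40/11.
Column will play C1, holding Row to 39/44. Shifting weight toward the row that does better against C1 would raise this floor (the equalizing mix achieves 29/11 against both C1 and C2), so the proposed strategy is not optimal.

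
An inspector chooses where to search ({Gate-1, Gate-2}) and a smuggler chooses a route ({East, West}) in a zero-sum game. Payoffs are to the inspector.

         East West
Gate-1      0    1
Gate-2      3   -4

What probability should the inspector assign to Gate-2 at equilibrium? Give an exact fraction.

1/8

Row minima: Gate-1 → 0, Gate-2 → -4; maximin = 0.
Column maxima: East → 3, West → 1; minimax = 1.
0 ≠ 1, so there is no saddle point; optimal play is mixed.
Let the inspector play Gate-1 with probability p. Expected payoff against East: 0p + 3(1−p) = −3p + 3; against West: 1p + (-4)(1−p) = 5p − 4.
Setting these equal: −3p + 3 = 5p − 4 ⇒ −8p = -7 ⇒ p = 7/8, and the value is (-3)·(7/8) + 3 = 3/8.
For the smuggler: with q = P(East), equating Gate-1's and Gate-2's payoffs gives −q + 1 = 7q − 4 ⇒ q = 5/8.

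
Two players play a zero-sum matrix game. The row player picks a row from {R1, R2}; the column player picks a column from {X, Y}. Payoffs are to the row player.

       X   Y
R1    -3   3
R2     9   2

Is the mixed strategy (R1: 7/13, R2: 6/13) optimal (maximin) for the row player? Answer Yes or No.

Against X this mix gives (7/13)·(-3) + (6/13)·9 = 33/13.
Against Y this mix gives (7/13)·3 + (6/13)·2 = 33/13.
All of the column player's active replies (X, Y) yield 33/13, and no column does worse for the row player. The mix makes the column player indifferent and guarantees 33/13, so it is optimal.

Yes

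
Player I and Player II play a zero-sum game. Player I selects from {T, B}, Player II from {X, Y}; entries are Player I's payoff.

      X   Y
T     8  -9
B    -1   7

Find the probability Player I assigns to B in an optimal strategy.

17/25

Row minima: T → -9, B → -1; maximin = -1.
Column maxima: X → 8, Y → 7; minimax = 7.
-1 ≠ 7, so there is no saddle point; optimal play is mixed.
Let Player I play T with probability p. Expected payoff against X: 8p + (-1)(1−p) = 9p − 1; against Y: (-9)p + 7(1−p) = −16p + 7.
Setting these equal: 9p − 1 = −16p + 7 ⇒ 25p = 8 ⇒ p = 8/25, and the value is (9)·(8/25) − 1 = 47/25.
For Player II: with q = P(X), equating T's and B's payoffs gives 17q − 9 = −8q + 7 ⇒ q = 16/25.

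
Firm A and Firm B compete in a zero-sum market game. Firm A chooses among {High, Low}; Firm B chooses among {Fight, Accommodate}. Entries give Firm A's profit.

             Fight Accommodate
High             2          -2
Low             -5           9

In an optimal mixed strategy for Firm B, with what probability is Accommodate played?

Row minima: High → -2, Low → -5; maximin = -2.
Column maxima: Fight → 2, Accommodate → 9; minimax = 2.
-2 ≠ 2, so there is no saddle point; optimal play is mixed.
Let Firm A play High with probability p. Expected payoff against Fight: 2p + (-5)(1−p) = 7p − 5; against Accommodate: (-2)p + 9(1−p) = −11p + 9.
Setting these equal: 7p − 5 = −11p + 9 ⇒ 18p = 14 ⇒ p = 7/9, and the value is (7)·(7/9) − 5 = 4/9.
For Firm B: with q = P(Fight), equating High's and Low's payoffs gives 4q − 2 = −14q + 9 ⇒ q = 11/18.

7/18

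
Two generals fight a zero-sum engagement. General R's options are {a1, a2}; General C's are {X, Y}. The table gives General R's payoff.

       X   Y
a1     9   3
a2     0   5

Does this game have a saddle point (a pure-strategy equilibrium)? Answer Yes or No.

No

Row minima: a1 → 3, a2 → 0; maximin = 3.
Column maxima: X → 9, Y → 5; minimax = 5.
3 ≠ 5, so no pure-strategy equilibrium exists.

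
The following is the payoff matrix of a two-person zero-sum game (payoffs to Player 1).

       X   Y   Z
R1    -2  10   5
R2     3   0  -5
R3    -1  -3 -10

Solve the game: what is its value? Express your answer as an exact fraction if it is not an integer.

1/3

Row minima: R1 → -2, R2 → -5, R3 → -10; maximin = -2.
Column maxima: X → 3, Y → 10, Z → 5; minimax = 3.
-2 ≠ 3, so there is no saddle point; optimal play is mixed.
R3 is strictly dominated by R2, so Player 1 never plays it.
Y is strictly dominated by Z (it gives Player 1 strictly more in every row), so Player 2 never plays it.
On the remaining 2×2 (R1, R2 vs X, Z):
Let Player 1 play R1 with probability p. Expected payoff against X: (-2)p + 3(1−p) = −5p + 3; against Z: 5p + (-5)(1−p) = 10p − 5.
Setting these equal: −5p + 3 = 10p − 5 ⇒ −15p = -8 ⇒ p = 8/15, and the value is (-5)·(8/15) + 3 = 1/3.
For Player 2: with q = P(X), equating R1's and R2's payoffs gives −7q + 5 = 8q − 5 ⇒ q = 2/3.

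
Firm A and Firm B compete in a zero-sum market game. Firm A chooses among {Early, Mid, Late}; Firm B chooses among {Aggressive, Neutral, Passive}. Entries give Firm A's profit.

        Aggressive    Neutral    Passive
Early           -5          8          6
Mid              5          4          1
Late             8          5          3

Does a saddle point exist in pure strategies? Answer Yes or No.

Row minima: Early → -5, Mid → 1, Late → 3; maximin = 3.
Column maxima: Aggressive → 8, Neutral → 8, Passive → 6; minimax = 6.
3 ≠ 6, so no pure-strategy equilibrium exists.

No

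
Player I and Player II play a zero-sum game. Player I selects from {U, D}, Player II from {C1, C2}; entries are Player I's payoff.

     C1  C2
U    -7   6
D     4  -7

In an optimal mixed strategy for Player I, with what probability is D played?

Row minima: U → -7, D → -7; maximin = -7.
Column maxima: C1 → 4, C2 → 6; minimax = 4.
-7 ≠ 4, so there is no saddle point; optimal play is mixed.
Let Player I play U with probability p. Expected payoff against C1: (-7)p + 4(1−p) = −11p + 4; against C2: 6p + (-7)(1−p) = 13p − 7.
Setting these equal: −11p + 4 = 13p − 7 ⇒ −24p = -11 ⇒ p = 11/24, and the value is (-11)·(11/24) + 4 = -25/24.
For Player II: with q = P(C1), equating U's and D's payoffs gives −13q + 6 = 11q − 7 ⇒ q = 13/24.

13/24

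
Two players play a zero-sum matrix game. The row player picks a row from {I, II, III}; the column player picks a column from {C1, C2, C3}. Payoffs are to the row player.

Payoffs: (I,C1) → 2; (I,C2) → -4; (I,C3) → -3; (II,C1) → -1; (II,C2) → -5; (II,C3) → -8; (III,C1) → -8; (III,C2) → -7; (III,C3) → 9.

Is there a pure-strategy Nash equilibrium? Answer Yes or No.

Row minima: I → -4, II → -8, III → -8; maximin = -4.
Column maxima: C1 → 2, C2 → -4, C3 → 9; minimax = -4.
maximin = minimax = -4, so a saddle point exists.

Yes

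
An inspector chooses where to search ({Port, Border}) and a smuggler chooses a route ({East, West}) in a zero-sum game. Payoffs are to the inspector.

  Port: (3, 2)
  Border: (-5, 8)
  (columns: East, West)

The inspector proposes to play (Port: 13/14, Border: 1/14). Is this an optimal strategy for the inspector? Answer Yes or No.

Against East this mix gives (13/14)·3 + (1/14)·(-5) = 17/7.
Against West this mix gives (13/14)·2 + (1/14)·8 = 17/7.
All of the smuggler's active replies (East, West) yield 17/7, and no column does worse for the inspector. The mix makes the smuggler indifferent and guarantees 17/7, so it is optimal.

Yes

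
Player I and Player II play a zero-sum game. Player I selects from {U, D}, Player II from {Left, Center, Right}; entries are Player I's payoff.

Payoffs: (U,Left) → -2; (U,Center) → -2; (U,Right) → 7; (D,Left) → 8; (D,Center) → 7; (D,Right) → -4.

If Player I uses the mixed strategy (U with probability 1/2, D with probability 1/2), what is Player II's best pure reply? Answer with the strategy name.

Right

If Player II plays Left, Player I's expected payoff is (1/2)·(-2) + (1/2)·8 = 3.
If Player II plays Center, Player I's expected payoff is (1/2)·(-2) + (1/2)·7 = 5/2.
If Player II plays Right, Player I's expected payoff is (1/2)·7 + (1/2)·(-4) = 3/2.
Player II minimizes Player I's payoff; the smallest is 3/2, so the best response is Right.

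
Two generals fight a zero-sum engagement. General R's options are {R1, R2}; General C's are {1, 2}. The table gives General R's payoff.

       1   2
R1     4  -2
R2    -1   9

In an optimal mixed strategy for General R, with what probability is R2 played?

3/8

Row minima: R1 → -2, R2 → -1; maximin = -1.
Column maxima: 1 → 4, 2 → 9; minimax = 4.
-1 ≠ 4, so there is no saddle point; optimal play is mixed.
Let General R play R1 with probability p. Expected payoff against 1: 4p + (-1)(1−p) = 5p − 1; against 2: (-2)p + 9(1−p) = −11p + 9.
Setting these equal: 5p − 1 = −11p + 9 ⇒ 16p = 10 ⇒ p = 5/8, and the value is (5)·(5/8) − 1 = 17/8.
For General C: with q = P(1), equating R1's and R2's payoffs gives 6q − 2 = −10q + 9 ⇒ q = 11/16.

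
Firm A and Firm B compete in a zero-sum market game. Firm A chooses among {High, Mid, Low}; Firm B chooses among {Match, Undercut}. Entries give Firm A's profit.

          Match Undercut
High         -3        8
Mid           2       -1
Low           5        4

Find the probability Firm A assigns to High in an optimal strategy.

1/12

Row minima: High → -3, Mid → -1, Low → 4; maximin = 4.
Column maxima: Match → 5, Undercut → 8; minimax = 5.
4 ≠ 5, so there is no saddle point; optimal play is mixed.
Mid is strictly dominated by Low, so Firm A never plays it.
On the remaining 2×2 (High, Low vs Match, Undercut):
Let Firm A play High with probability p. Expected payoff against Match: (-3)p + 5(1−p) = −8p + 5; against Undercut: 8p + 4(1−p) = 4p + 4.
Setting these equal: −8p + 5 = 4p + 4 ⇒ −12p = -1 ⇒ p = 1/12, and the value is (-8)·(1/12) + 5 = 13/3.
For Firm B: with q = P(Match), equating High's and Low's payoffs gives −11q + 8 = q + 4 ⇒ q = 1/3.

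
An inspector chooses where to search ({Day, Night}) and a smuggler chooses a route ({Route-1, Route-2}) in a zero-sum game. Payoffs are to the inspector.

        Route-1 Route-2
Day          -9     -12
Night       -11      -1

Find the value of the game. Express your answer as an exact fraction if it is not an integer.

-123/13

Row minima: Day → -12, Night → -11; maximin = -11.
Column maxima: Route-1 → -9, Route-2 → -1; minimax = -9.
-11 ≠ -9, so there is no saddle point; optimal play is mixed.
Let the inspector play Day with probability p. Expected payoff against Route-1: (-9)p + (-11)(1−p) = 2p − 11; against Route-2: (-12)p + (-1)(1−p) = −11p − 1.
Setting these equal: 2p − 11 = −11p − 1 ⇒ 13p = 10 ⇒ p = 10/13, and the value is (2)·(10/13) − 11 = -123/13.
For the smuggler: with q = P(Route-1), equating Day's and Night's payoffs gives 3q − 12 = −10q − 1 ⇒ q = 11/13.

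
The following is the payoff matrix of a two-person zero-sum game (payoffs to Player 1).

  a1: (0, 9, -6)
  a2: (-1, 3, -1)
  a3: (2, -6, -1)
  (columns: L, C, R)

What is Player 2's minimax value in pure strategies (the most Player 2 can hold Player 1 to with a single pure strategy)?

Column maxima: L → 2, C → 9, R → -1.
The smallest of these is -1.

-1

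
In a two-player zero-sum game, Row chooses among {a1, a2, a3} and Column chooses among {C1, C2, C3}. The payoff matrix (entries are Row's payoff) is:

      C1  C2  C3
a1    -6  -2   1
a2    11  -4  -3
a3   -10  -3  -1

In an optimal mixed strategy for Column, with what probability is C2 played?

Row minima: a1 → -6, a2 → -4, a3 → -10; maximin = -4.
Column maxima: C1 → 11, C2 → -2, C3 → 1; minimax = -2.
-4 ≠ -2, so there is no saddle point; optimal play is mixed.
a3 is strictly dominated by a1, so Row never plays it.
C3 is strictly dominated by C2 (it gives Row strictly more in every row), so Column never plays it.
On the remaining 2×2 (a1, a2 vs C1, C2):
Let Row play a1 with probability p. Expected payoff against C1: (-6)p + 11(1−p) = −17p + 11; against C2: (-2)p + (-4)(1−p) = 2p − 4.
Setting these equal: −17p + 11 = 2p − 4 ⇒ −19p = -15 ⇒ p = 15/19, and the value is (-17)·(15/19) + 11 = -46/19.
For Column: with q = P(C1), equating a1's and a2's payoffs gives −4q − 2 = 15q − 4 ⇒ q = 2/19.

17/19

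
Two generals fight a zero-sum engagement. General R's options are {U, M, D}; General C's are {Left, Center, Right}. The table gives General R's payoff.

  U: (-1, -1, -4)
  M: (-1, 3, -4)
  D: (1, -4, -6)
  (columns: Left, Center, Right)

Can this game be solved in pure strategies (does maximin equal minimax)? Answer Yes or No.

Yes

Row minima: U → -4, M → -4, D → -6; maximin = -4.
Column maxima: Left → 1, Center → 3, Right → -4; minimax = -4.
maximin = minimax = -4, so a saddle point exists.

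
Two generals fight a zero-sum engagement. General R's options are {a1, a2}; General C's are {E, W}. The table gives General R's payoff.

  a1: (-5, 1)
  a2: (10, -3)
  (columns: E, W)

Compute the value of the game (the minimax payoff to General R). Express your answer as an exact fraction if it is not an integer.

-5/19

Row minima: a1 → -5, a2 → -3; maximin = -3.
Column maxima: E → 10, W → 1; minimax = 1.
-3 ≠ 1, so there is no saddle point; optimal play is mixed.
Let General R play a1 with probability p. Expected payoff against E: (-5)p + 10(1−p) = −15p + 10; against W: 1p + (-3)(1−p) = 4p − 3.
Setting these equal: −15p + 10 = 4p − 3 ⇒ −19p = -13 ⇒ p = 13/19, and the value is (-15)·(13/19) + 10 = -5/19.
For General C: with q = P(E), equating a1's and a2's payoffs gives −6q + 1 = 13q − 3 ⇒ q = 4/19.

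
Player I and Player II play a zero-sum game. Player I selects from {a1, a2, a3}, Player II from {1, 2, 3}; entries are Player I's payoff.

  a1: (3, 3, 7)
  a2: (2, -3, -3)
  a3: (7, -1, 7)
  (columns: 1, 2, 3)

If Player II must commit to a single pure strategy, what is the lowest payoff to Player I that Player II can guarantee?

Column maxima: 1 → 7, 2 → 3, 3 → 7.
The smallest of these is 3.

3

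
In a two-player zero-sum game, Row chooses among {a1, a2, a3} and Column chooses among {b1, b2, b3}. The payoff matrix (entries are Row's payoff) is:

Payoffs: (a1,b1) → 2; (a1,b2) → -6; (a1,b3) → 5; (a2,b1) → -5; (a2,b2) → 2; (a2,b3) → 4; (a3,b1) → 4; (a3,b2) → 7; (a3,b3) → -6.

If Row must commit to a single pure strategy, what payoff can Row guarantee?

-5

Row minima: a1 → -6, a2 → -5, a3 → -6.
The best of these is -5.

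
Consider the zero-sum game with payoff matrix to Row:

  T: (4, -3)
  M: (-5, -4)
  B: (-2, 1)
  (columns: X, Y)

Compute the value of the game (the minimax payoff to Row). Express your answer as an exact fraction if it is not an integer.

-1/5

Row minima: T → -3, M → -5, B → -2; maximin = -2.
Column maxima: X → 4, Y → 1; minimax = 1.
-2 ≠ 1, so there is no saddle point; optimal play is mixed.
M is strictly dominated by T, so Row never plays it.
On the remaining 2×2 (T, B vs X, Y):
Let Row play T with probability p. Expected payoff against X: 4p + (-2)(1−p) = 6p − 2; against Y: (-3)p + 1(1−p) = −4p + 1.
Setting these equal: 6p − 2 = −4p + 1 ⇒ 10p = 3 ⇒ p = 3/10, and the value is (6)·(3/10) − 2 = -1/5.
For Column: with q = P(X), equating T's and B's payoffs gives 7q − 3 = −3q + 1 ⇒ q = 2/5.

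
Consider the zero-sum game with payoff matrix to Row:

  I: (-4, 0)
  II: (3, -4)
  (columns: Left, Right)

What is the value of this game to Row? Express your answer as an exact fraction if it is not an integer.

-16/11

Row minima: I → -4, II → -4; maximin = -4.
Column maxima: Left → 3, Right → 0; minimax = 0.
-4 ≠ 0, so there is no saddle point; optimal play is mixed.
Let Row play I with probability p. Expected payoff against Left: (-4)p + 3(1−p) = −7p + 3; against Right: 0p + (-4)(1−p) = 4p − 4.
Setting these equal: −7p + 3 = 4p − 4 ⇒ −11p = -7 ⇒ p = 7/11, and the value is (-7)·(7/11) + 3 = -16/11.
For Column: with q = P(Left), equating I's and II's payoffs gives −4q = 7q − 4 ⇒ q = 4/11.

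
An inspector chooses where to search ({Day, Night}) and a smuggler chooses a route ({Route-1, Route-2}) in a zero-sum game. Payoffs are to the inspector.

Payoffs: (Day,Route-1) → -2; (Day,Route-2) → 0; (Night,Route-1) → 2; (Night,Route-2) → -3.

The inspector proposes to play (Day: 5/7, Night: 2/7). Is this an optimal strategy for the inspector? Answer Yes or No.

Against Route-1 this mix gives (5/7)·(-2) + (2/7)·2 = -6/7.
Against Route-2 this mix gives (5/7)·0 + (2/7)·(-3) = -6/7.
All of the smuggler's active replies (Route-1, Route-2) yield -6/7, and no column does worse for the inspector. The mix makes the smuggler indifferent and guarantees -6/7, so it is optimal.

Yes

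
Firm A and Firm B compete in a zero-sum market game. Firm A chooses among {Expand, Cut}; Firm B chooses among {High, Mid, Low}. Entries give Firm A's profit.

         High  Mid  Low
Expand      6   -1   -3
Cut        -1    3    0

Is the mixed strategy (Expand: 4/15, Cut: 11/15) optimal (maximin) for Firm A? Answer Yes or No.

Against High this mix gives (4/15)·6 + (11/15)·(-1) = 13/15.
Against Mid this mix gives (4/15)·(-1) + (11/15)·3 = 29/15.
Against Low this mix gives (4/15)·(-3) + (11/15)·0 = -4/5.
Firm B will play Low, holding Firm A to -4/5. Shifting weight toward the row that does better against Low would raise this floor (the equalizing mix achieves -3/10 against both Low and High), so the proposed strategy is not optimal.

No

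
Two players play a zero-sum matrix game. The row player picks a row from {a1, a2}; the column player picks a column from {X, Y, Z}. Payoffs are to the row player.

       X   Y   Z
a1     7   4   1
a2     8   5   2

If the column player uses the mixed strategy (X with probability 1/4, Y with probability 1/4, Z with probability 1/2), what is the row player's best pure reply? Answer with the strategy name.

a2

Expected payoff of a1: (1/4)·7 + (1/4)·4 + (1/2)·1 = 13/4.
Expected payoff of a2: (1/4)·8 + (1/4)·5 + (1/2)·2 = 17/4.
The largest is 17/4, so the row player's best response is a2.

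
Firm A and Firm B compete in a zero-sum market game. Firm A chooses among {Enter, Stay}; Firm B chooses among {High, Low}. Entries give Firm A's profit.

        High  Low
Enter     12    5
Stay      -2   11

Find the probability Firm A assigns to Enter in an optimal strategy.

13/20

Row minima: Enter → 5, Stay → -2; maximin = 5.
Column maxima: High → 12, Low → 11; minimax = 11.
5 ≠ 11, so there is no saddle point; optimal play is mixed.
Let Firm A play Enter with probability p. Expected payoff against High: 12p + (-2)(1−p) = 14p − 2; against Low: 5p + 11(1−p) = −6p + 11.
Setting these equal: 14p − 2 = −6p + 11 ⇒ 20p = 13 ⇒ p = 13/20, and the value is (14)·(13/20) − 2 = 71/10.
For Firm B: with q = P(High), equating Enter's and Stay's payoffs gives 7q + 5 = −13q + 11 ⇒ q = 3/10.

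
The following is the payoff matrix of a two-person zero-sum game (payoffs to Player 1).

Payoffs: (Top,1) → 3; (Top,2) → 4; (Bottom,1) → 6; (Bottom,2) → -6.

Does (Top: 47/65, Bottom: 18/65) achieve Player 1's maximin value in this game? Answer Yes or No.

Against 1 this mix gives (47/65)·3 + (18/65)·6 = 249/65.
Against 2 this mix gives (47/65)·4 + (18/65)·(-6) = 16/13.
Player 2 will play 2, holding Player 1 to 16/13. Shifting weight toward the row that does better against 2 would raise this floor (the equalizing mix achieves 42/13 against both 2 and 1), so the proposed strategy is not optimal.

No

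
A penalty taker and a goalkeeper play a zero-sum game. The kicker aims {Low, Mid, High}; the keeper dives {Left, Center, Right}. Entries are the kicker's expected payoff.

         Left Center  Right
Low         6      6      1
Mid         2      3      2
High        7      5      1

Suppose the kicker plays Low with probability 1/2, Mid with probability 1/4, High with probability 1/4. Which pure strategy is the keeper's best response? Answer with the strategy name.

If the keeper plays Left, the kicker's expected payoff is (1/2)·6 + (1/4)·2 + (1/4)·7 = 21/4.
If the keeper plays Center, the kicker's expected payoff is (1/2)·6 + (1/4)·3 + (1/4)·5 = 5.
If the keeper plays Right, the kicker's expected payoff is (1/2)·1 + (1/4)·2 + (1/4)·1 = 5/4.
The keeper minimizes the kicker's payoff; the smallest is 5/4, so the best response is Right.

Right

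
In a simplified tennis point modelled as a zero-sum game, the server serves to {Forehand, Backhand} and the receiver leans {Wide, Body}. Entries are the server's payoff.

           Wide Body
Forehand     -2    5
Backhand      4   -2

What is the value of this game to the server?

Row minima: Forehand → -2, Backhand → -2; maximin = -2.
Column maxima: Wide → 4, Body → 5; minimax = 4.
-2 ≠ 4, so there is no saddle point; optimal play is mixed.
Let the server play Forehand with probability p. Expected payoff against Wide: (-2)p + 4(1−p) = −6p + 4; against Body: 5p + (-2)(1−p) = 7p − 2.
Setting these equal: −6p + 4 = 7p − 2 ⇒ −13p = -6 ⇒ p = 6/13, and the value is (-6)·(6/13) + 4 = 16/13.
For the receiver: with q = P(Wide), equating Forehand's and Backhand's payoffs gives −7q + 5 = 6q − 2 ⇒ q = 7/13.

16/13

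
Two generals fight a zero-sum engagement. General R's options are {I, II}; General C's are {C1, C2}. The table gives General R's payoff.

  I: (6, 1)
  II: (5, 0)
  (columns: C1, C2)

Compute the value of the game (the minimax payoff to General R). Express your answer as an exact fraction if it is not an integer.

Row minima: I → 1, II → 0; maximin = 1.
Column maxima: C1 → 6, C2 → 1; minimax = 1.
Since maximin = minimax = 1, there is a saddle point and the value is 1.

1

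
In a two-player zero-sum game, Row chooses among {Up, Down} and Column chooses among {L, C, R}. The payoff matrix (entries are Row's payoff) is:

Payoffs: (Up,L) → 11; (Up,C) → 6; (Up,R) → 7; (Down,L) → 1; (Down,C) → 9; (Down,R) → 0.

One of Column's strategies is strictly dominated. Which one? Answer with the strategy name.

R holds Row's payoff strictly below L in every row: 7 < 11, 0 < 1.
So L is strictly dominated for Column.

L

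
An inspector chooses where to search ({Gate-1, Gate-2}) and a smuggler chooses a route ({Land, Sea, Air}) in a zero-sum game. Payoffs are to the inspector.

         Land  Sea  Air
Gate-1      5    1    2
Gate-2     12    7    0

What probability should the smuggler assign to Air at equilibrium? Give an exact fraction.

Row minima: Gate-1 → 1, Gate-2 → 0; maximin = 1.
Column maxima: Land → 12, Sea → 7, Air → 2; minimax = 2.
1 ≠ 2, so there is no saddle point; optimal play is mixed.
Land is strictly dominated by Sea (it gives the inspector strictly more in every row), so the smuggler never plays it.
On the remaining 2×2 (Gate-1, Gate-2 vs Sea, Air):
Let the inspector play Gate-1 with probability p. Expected payoff against Sea: 1p + 7(1−p) = −6p + 7; against Air: 2p + 0(1−p) = 2p.
Setting these equal: −6p + 7 = 2p ⇒ −8p = -7 ⇒ p = 7/8, and the value is (-6)·(7/8) + 7 = 7/4.
For the smuggler: with q = P(Sea), equating Gate-1's and Gate-2's payoffs gives −q + 2 = 7q ⇒ q = 1/4.

3/4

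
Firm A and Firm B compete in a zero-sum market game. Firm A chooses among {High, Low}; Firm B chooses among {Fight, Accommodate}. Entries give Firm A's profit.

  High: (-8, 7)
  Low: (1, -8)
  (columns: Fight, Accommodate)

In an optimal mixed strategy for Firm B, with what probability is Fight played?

5/8

Row minima: High → -8, Low → -8; maximin = -8.
Column maxima: Fight → 1, Accommodate → 7; minimax = 1.
-8 ≠ 1, so there is no saddle point; optimal play is mixed.
Let Firm A play High with probability p. Expected payoff against Fight: (-8)p + 1(1−p) = −9p + 1; against Accommodate: 7p + (-8)(1−p) = 15p − 8.
Setting these equal: −9p + 1 = 15p − 8 ⇒ −24p = -9 ⇒ p = 3/8, and the value is (-9)·(3/8) + 1 = -19/8.
For Firm B: with q = P(Fight), equating High's and Low's payoffs gives −15q + 7 = 9q − 8 ⇒ q = 5/8.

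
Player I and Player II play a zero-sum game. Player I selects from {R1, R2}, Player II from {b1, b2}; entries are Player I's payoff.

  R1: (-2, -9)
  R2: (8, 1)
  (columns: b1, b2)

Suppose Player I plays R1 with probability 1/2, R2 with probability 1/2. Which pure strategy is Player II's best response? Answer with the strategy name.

If Player II plays b1, Player I's expected payoff is (1/2)·(-2) + (1/2)·8 = 3.
If Player II plays b2, Player I's expected payoff is (1/2)·(-9) + (1/2)·1 = -4.
Player II minimizes Player I's payoff; the smallest is -4, so the best response is b2.

b2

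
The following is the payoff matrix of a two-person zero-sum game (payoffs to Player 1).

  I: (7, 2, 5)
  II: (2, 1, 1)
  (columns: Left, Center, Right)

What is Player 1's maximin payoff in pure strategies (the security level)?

Row minima: I → 2, II → 1.
The best of these is 2.

2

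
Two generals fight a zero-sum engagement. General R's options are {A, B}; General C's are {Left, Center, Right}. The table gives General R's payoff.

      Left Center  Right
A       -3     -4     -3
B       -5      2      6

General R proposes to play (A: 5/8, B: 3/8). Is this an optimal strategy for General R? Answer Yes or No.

No

Against Left this mix gives (5/8)·(-3) + (3/8)·(-5) = -15/4.
Against Center this mix gives (5/8)·(-4) + (3/8)·2 = -7/4.
Against Right this mix gives (5/8)·(-3) + (3/8)·6 = 3/8.
General C will play Left, holding General R to -15/4. Shifting weight toward the row that does better against Left would raise this floor (the equalizing mix achieves -13/4 against both Left and Center), so the proposed strategy is not optimal.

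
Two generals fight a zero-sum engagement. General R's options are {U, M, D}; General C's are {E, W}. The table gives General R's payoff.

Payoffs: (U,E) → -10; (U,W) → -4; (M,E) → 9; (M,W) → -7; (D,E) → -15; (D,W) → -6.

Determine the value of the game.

Row minima: U → -10, M → -7, D → -15; maximin = -7.
Column maxima: E → 9, W → -4; minimax = -4.
-7 ≠ -4, so there is no saddle point; optimal play is mixed.
D is strictly dominated by U, so General R never plays it.
On the remaining 2×2 (U, M vs E, W):
Let General R play U with probability p. Expected payoff against E: (-10)p + 9(1−p) = −19p + 9; against W: (-4)p + (-7)(1−p) = 3p − 7.
Setting these equal: −19p + 9 = 3p − 7 ⇒ −22p = -16 ⇒ p = 8/11, and the value is (-19)·(8/11) + 9 = -53/11.
For General C: with q = P(E), equating U's and M's payoffs gives −6q − 4 = 16q − 7 ⇒ q = 3/22.

-53/11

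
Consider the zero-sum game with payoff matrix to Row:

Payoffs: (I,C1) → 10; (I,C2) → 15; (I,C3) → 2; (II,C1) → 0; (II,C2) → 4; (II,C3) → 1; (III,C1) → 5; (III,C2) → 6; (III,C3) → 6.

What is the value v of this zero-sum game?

Row minima: I → 2, II → 0, III → 5; maximin = 5.
Column maxima: C1 → 10, C2 → 15, C3 → 6; minimax = 6.
5 ≠ 6, so there is no saddle point; optimal play is mixed.
II is strictly dominated by I, so Row never plays it.
C2 is strictly dominated by C1 (it gives Row strictly more in every row), so Column never plays it.
On the remaining 2×2 (I, III vs C1, C3):
Let Row play I with probability p. Expected payoff against C1: 10p + 5(1−p) = 5p + 5; against C3: 2p + 6(1−p) = −4p + 6.
Setting these equal: 5p + 5 = −4p + 6 ⇒ 9p = 1 ⇒ p = 1/9, and the value is (5)·(1/9) + 5 = 50/9.
For Column: with q = P(C1), equating I's and III's payoffs gives 8q + 2 = −q + 6 ⇒ q = 4/9.

50/9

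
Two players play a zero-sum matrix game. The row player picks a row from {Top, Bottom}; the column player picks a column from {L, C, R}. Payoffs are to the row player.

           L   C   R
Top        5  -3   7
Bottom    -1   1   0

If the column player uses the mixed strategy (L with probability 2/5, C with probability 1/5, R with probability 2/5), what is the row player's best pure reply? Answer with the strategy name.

Expected payoff of Top: (2/5)·5 + (1/5)·(-3) + (2/5)·7 = 21/5.
Expected payoff of Bottom: (2/5)·(-1) + (1/5)·1 + (2/5)·0 = -1/5.
The largest is 21/5, so the row player's best response is Top.

Top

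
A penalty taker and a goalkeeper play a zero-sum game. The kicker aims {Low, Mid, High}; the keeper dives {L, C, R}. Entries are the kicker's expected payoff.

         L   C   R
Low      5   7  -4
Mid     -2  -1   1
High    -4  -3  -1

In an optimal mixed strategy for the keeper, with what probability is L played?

5/12

Row minima: Low → -4, Mid → -2, High → -4; maximin = -2.
Column maxima: L → 5, C → 7, R → 1; minimax = 1.
-2 ≠ 1, so there is no saddle point; optimal play is mixed.
High is strictly dominated by Mid, so the kicker never plays it.
C is strictly dominated by L (it gives the kicker strictly more in every row), so the keeper never plays it.
On the remaining 2×2 (Low, Mid vs L, R):
Let the kicker play Low with probability p. Expected payoff against L: 5p + (-2)(1−p) = 7p − 2; against R: (-4)p + 1(1−p) = −5p + 1.
Setting these equal: 7p − 2 = −5p + 1 ⇒ 12p = 3 ⇒ p = 1/4, and the value is (7)·(1/4) − 2 = -1/4.
For the keeper: with q = P(L), equating Low's and Mid's payoffs gives 9q − 4 = −3q + 1 ⇒ q = 5/12.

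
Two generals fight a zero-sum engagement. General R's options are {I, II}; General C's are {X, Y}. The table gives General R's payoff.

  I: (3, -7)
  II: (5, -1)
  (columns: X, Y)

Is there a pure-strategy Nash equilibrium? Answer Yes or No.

Yes

Row minima: I → -7, II → -1; maximin = -1.
Column maxima: X → 5, Y → -1; minimax = -1.
maximin = minimax = -1, so a saddle point exists.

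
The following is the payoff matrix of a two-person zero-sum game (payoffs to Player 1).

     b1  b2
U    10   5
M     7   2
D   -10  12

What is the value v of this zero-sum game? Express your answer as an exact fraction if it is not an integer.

Row minima: U → 5, M → 2, D → -10; maximin = 5.
Column maxima: b1 → 10, b2 → 12; minimax = 10.
5 ≠ 10, so there is no saddle point; optimal play is mixed.
M is strictly dominated by U, so Player 1 never plays it.
On the remaining 2×2 (U, D vs b1, b2):
Let Player 1 play U with probability p. Expected payoff against b1: 10p + (-10)(1−p) = 20p − 10; against b2: 5p + 12(1−p) = −7p + 12.
Setting these equal: 20p − 10 = −7p + 12 ⇒ 27p = 22 ⇒ p = 22/27, and the value is (20)·(22/27) − 10 = 170/27.
For Player 2: with q = P(b1), equating U's and D's payoffs gives 5q + 5 = −22q + 12 ⇒ q = 7/27.

170/27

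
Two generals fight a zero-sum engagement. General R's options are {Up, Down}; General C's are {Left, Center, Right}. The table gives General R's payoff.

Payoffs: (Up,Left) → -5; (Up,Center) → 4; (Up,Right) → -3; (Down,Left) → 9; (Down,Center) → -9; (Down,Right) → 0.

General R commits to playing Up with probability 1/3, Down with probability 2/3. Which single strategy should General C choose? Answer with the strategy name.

If General C plays Left, General R's expected payoff is (1/3)·(-5) + (2/3)·9 = 13/3.
If General C plays Center, General R's expected payoff is (1/3)·4 + (2/3)·(-9) = -14/3.
If General C plays Right, General R's expected payoff is (1/3)·(-3) + (2/3)·0 = -1.
General C minimizes General R's payoff; the smallest is -14/3, so the best response is Center.

Center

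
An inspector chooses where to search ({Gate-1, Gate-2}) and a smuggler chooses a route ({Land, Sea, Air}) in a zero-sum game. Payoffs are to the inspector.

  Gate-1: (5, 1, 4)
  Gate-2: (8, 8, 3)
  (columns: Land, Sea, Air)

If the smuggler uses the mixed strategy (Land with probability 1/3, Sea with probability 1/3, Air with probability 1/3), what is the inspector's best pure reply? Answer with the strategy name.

Gate-2

Expected payoff of Gate-1: (1/3)·5 + (1/3)·1 + (1/3)·4 = 10/3.
Expected payoff of Gate-2: (1/3)·8 + (1/3)·8 + (1/3)·3 = 19/3.
The largest is 19/3, so the inspector's best response is Gate-2.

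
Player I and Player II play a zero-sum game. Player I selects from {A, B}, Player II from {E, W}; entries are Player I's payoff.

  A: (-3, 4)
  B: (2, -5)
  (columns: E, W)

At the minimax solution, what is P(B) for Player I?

Row minima: A → -3, B → -5; maximin = -3.
Column maxima: E → 2, W → 4; minimax = 2.
-3 ≠ 2, so there is no saddle point; optimal play is mixed.
Let Player I play A with probability p. Expected payoff against E: (-3)p + 2(1−p) = −5p + 2; against W: 4p + (-5)(1−p) = 9p − 5.
Setting these equal: −5p + 2 = 9p − 5 ⇒ −14p = -7 ⇒ p = 1/2, and the value is (-5)·(1/2) + 2 = -1/2.
For Player II: with q = P(E), equating A's and B's payoffs gives −7q + 4 = 7q − 5 ⇒ q = 9/14.

1/2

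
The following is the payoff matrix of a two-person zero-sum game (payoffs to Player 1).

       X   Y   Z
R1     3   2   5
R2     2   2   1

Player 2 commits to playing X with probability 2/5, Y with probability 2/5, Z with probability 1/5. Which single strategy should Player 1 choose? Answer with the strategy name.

R1

Expected payoff of R1: (2/5)·3 + (2/5)·2 + (1/5)·5 = 3.
Expected payoff of R2: (2/5)·2 + (2/5)·2 + (1/5)·1 = 9/5.
The largest is 3, so Player 1's best response is R1.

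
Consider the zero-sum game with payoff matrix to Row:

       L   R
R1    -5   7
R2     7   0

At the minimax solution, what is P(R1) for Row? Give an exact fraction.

Row minima: R1 → -5, R2 → 0; maximin = 0.
Column maxima: L → 7, R → 7; minimax = 7.
0 ≠ 7, so there is no saddle point; optimal play is mixed.
Let Row play R1 with probability p. Expected payoff against L: (-5)p + 7(1−p) = −12p + 7; against R: 7p + 0(1−p) = 7p.
Setting these equal: −12p + 7 = 7p ⇒ −19p = -7 ⇒ p = 7/19, and the value is (-12)·(7/19) + 7 = 49/19.
For Column: with q = P(L), equating R1's and R2's payoffs gives −12q + 7 = 7q ⇒ q = 7/19.

7/19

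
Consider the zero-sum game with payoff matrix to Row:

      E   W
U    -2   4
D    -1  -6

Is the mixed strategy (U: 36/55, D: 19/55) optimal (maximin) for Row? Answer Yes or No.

No

Against E this mix gives (36/55)·(-2) + (19/55)·(-1) = -91/55.
Against W this mix gives (36/55)·4 + (19/55)·(-6) = 6/11.
Column will play E, holding Row to -91/55. Shifting weight toward the row that does better against E would raise this floor (the equalizing mix achieves -16/11 against both E and W), so the proposed strategy is not optimal.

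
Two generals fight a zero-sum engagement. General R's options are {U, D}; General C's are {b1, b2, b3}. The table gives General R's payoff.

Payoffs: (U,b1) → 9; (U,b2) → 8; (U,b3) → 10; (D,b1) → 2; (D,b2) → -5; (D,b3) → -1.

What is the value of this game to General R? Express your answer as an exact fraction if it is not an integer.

8

Row minima: U → 8, D → -5; maximin = 8.
Column maxima: b1 → 9, b2 → 8, b3 → 10; minimax = 8.
Since maximin = minimax = 8, there is a saddle point and the value is 8.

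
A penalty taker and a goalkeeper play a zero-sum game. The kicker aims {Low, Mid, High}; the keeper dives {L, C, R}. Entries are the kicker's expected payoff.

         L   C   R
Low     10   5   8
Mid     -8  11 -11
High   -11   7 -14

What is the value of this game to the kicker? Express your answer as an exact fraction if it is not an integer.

143/25

Row minima: Low → 5, Mid → -11, High → -14; maximin = 5.
Column maxima: L → 10, C → 11, R → 8; minimax = 8.
5 ≠ 8, so there is no saddle point; optimal play is mixed.
High is strictly dominated by Mid, so the kicker never plays it.
L is strictly dominated by R (it gives the kicker strictly more in every row), so the keeper never plays it.
On the remaining 2×2 (Low, Mid vs C, R):
Let the kicker play Low with probability p. Expected payoff against C: 5p + 11(1−p) = −6p + 11; against R: 8p + (-11)(1−p) = 19p − 11.
Setting these equal: −6p + 11 = 19p − 11 ⇒ −25p = -22 ⇒ p = 22/25, and the value is (-6)·(22/25) + 11 = 143/25.
For the keeper: with q = P(C), equating Low's and Mid's payoffs gives −3q + 8 = 22q − 11 ⇒ q = 19/25.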